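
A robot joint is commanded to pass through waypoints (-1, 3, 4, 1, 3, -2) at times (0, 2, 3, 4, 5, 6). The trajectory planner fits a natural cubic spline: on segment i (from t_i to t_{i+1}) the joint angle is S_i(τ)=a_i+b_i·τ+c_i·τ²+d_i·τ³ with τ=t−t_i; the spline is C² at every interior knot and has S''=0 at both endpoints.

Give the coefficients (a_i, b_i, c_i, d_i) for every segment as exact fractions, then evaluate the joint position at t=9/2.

  seg 0: a=-1 b=580/321 c=0 d=31/642
  seg 1: a=3 b=766/321 c=31/107 d=-538/321
  seg 2: a=4 b=-662/321 c=-507/107 d=1220/321
  seg 3: a=1 b=-44/321 c=713/107 d=-1453/321
  seg 4: a=3 b=-125/321 c=-740/107 d=740/321
S(9/2) = 1739/856

Δ: Δ0=2, Δ1=1, Δ2=-3, Δ3=2, Δ4=-5
row 1: diag=6, rhs=-6; c'=1/6, d'=-1
row 2: denom=4−1·1/6=23/6; d'=(-24−1·-1)/(23/6)=-6
row 3: denom=4−1·6/23=86/23; d'=(30−1·-6)/(86/23)=414/43
row 4: denom=4−1·23/86=321/86; d'=(-42−1·414/43)/(321/86)=-1480/107
back: M4=-1480/107
back: M3=414/43−23/86·-1480/107=1426/107
back: M2=-6−6/23·1426/107=-1014/107
back: M1=-1−1/6·-1014/107=62/107
M: M0=0, M1=62/107, M2=-1014/107, M3=1426/107, M4=-1480/107, M5=0
seg 0: a=-1, c=M0/2=0, d=(M1−M0)/(6·2)=31/642, b=Δ0−h0·(2M0+M1)/6=580/321
seg 1: a=3, c=M1/2=31/107, d=(M2−M1)/(6·1)=-538/321, b=Δ1−h1·(2M1+M2)/6=766/321
seg 2: a=4, c=M2/2=-507/107, d=(M3−M2)/(6·1)=1220/321, b=Δ2−h2·(2M2+M3)/6=-662/321
seg 3: a=1, c=M3/2=713/107, d=(M4−M3)/(6·1)=-1453/321, b=Δ3−h3·(2M3+M4)/6=-44/321
seg 4: a=3, c=M4/2=-740/107, d=(M5−M4)/(6·1)=740/321, b=Δ4−h4·(2M4+M5)/6=-125/321
t_q=9/2 → seg 3, τ=1/2; S=1+-44/321·τ+713/107·τ²+-1453/321·τ³=1739/856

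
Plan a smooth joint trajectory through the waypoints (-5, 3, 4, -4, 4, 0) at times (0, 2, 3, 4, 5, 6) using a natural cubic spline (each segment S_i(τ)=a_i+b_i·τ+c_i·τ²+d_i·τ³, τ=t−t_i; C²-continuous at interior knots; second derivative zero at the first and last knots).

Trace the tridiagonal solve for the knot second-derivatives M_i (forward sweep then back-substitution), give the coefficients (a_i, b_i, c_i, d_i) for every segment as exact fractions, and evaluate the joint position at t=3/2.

  seg 0: a=-5 b=1198/321 c=0 d=43/642
  seg 1: a=3 b=1456/321 c=43/107 d=-1264/321
  seg 2: a=4 b=-2078/321 c=-1221/107 d=3173/321
  seg 3: a=-4 b=115/321 c=1952/107 d=-3403/321
  seg 4: a=4 b=1618/321 c=-1451/107 d=1451/321
S(3/2) = 1411/1712

Δ: Δ0=4, Δ1=1, Δ2=-8, Δ3=8, Δ4=-4
row 1: diag=6, rhs=-18; c'=1/6, d'=-3
row 2: denom=4−1·1/6=23/6; d'=(-54−1·-3)/(23/6)=-306/23
row 3: denom=4−1·6/23=86/23; d'=(96−1·-306/23)/(86/23)=1257/43
row 4: denom=4−1·23/86=321/86; d'=(-72−1·1257/43)/(321/86)=-2902/107
back: M4=-2902/107
back: M3=1257/43−23/86·-2902/107=3904/107
back: M2=-306/23−6/23·3904/107=-2442/107
back: M1=-3−1/6·-2442/107=86/107
M: M0=0, M1=86/107, M2=-2442/107, M3=3904/107, M4=-2902/107, M5=0
seg 0: a=-5, c=M0/2=0, d=(M1−M0)/(6·2)=43/642, b=Δ0−h0·(2M0+M1)/6=1198/321
seg 1: a=3, c=M1/2=43/107, d=(M2−M1)/(6·1)=-1264/321, b=Δ1−h1·(2M1+M2)/6=1456/321
seg 2: a=4, c=M2/2=-1221/107, d=(M3−M2)/(6·1)=3173/321, b=Δ2−h2·(2M2+M3)/6=-2078/321
seg 3: a=-4, c=M3/2=1952/107, d=(M4−M3)/(6·1)=-3403/321, b=Δ3−h3·(2M3+M4)/6=115/321
seg 4: a=4, c=M4/2=-1451/107, d=(M5−M4)/(6·1)=1451/321, b=Δ4−h4·(2M4+M5)/6=1618/321
t_q=3/2 → seg 0, τ=3/2; S=-5+1198/321·τ+0·τ²+43/642·τ³=1411/1712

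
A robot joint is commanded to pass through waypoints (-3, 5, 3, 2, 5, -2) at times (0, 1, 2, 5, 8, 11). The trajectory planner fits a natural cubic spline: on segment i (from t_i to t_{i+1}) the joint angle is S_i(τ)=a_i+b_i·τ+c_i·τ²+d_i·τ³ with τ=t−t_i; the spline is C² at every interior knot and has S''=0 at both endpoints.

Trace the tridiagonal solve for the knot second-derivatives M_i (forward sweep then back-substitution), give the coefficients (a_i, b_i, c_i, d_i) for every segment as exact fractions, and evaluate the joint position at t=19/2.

Δ: Δ0=8, Δ1=-2, Δ2=-1/3, Δ3=1, Δ4=-7/3
row 1: diag=4, rhs=-60; c'=1/4, d'=-15
row 2: denom=8−1·1/4=31/4; d'=(10−1·-15)/(31/4)=100/31
row 3: denom=12−3·12/31=336/31; d'=(8−3·100/31)/(336/31)=-13/84
row 4: denom=12−3·31/112=1251/112; d'=(-20−3·-13/84)/(1251/112)=-2188/1251
back: M4=-2188/1251
back: M3=-13/84−31/112·-2188/1251=412/1251
back: M2=100/31−12/31·412/1251=1292/417
back: M1=-15−1/4·1292/417=-6578/417
M: M0=0, M1=-6578/417, M2=1292/417, M3=412/1251, M4=-2188/1251, M5=0
seg 0: a=-3, c=M0/2=0, d=(M1−M0)/(6·1)=-3289/1251, b=Δ0−h0·(2M0+M1)/6=13297/1251
seg 1: a=5, c=M1/2=-3289/417, d=(M2−M1)/(6·1)=3935/1251, b=Δ1−h1·(2M1+M2)/6=3430/1251
seg 2: a=3, c=M2/2=646/417, d=(M3−M2)/(6·3)=-1732/11259, b=Δ2−h2·(2M2+M3)/6=-4499/1251
seg 3: a=2, c=M3/2=206/1251, d=(M4−M3)/(6·3)=-1300/11259, b=Δ3−h3·(2M3+M4)/6=1933/1251
seg 4: a=5, c=M4/2=-1094/1251, d=(M5−M4)/(6·3)=1094/11259, b=Δ4−h4·(2M4+M5)/6=-731/1251
t_q=19/2 → seg 4, τ=3/2; S=5+-731/1251·τ+-1094/1251·τ²+1094/11259·τ³=1381/556

  seg 0: a=-3 b=13297/1251 c=0 d=-3289/1251
  seg 1: a=5 b=3430/1251 c=-3289/417 d=3935/1251
  seg 2: a=3 b=-4499/1251 c=646/417 d=-1732/11259
  seg 3: a=2 b=1933/1251 c=206/1251 d=-1300/11259
  seg 4: a=5 b=-731/1251 c=-1094/1251 d=1094/11259
S(19/2) = 1381/556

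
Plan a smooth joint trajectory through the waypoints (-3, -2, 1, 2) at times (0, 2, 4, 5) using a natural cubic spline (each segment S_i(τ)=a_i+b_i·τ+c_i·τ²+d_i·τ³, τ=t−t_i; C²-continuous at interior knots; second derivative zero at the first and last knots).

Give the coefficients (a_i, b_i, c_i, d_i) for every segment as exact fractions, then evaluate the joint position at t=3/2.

Δ: Δ0=1/2, Δ1=3/2, Δ2=1
row 1: diag=8, rhs=6; c'=1/4, d'=3/4
row 2: denom=6−2·1/4=11/2; d'=(-3−2·3/4)/(11/2)=-9/11
back: M2=-9/11
back: M1=3/4−1/4·-9/11=21/22
M: M0=0, M1=21/22, M2=-9/11, M3=0
seg 0: a=-3, c=M0/2=0, d=(M1−M0)/(6·2)=7/88, b=Δ0−h0·(2M0+M1)/6=2/11
seg 1: a=-2, c=M1/2=21/44, d=(M2−M1)/(6·2)=-13/88, b=Δ1−h1·(2M1+M2)/6=25/22
seg 2: a=1, c=M2/2=-9/22, d=(M3−M2)/(6·1)=3/22, b=Δ2−h2·(2M2+M3)/6=14/11
t_q=3/2 → seg 0, τ=3/2; S=-3+2/11·τ+0·τ²+7/88·τ³=-1731/704

  seg 0: a=-3 b=2/11 c=0 d=7/88
  seg 1: a=-2 b=25/22 c=21/44 d=-13/88
  seg 2: a=1 b=14/11 c=-9/22 d=3/22
S(3/2) = -1731/704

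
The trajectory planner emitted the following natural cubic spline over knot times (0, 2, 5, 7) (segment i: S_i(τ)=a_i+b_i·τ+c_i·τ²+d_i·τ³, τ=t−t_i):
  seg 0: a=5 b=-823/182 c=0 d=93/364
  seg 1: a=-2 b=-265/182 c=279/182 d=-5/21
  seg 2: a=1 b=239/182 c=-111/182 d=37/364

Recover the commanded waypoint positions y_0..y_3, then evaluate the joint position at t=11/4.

y_0=5 y_1=-2 y_2=1 y_3=2
S(11/4) = -13571/5824

y_0 = S_0(0) = a_0 = 5
y_1 = S_1(0) = a_1 = -2
y_2 = S_2(0) = a_2 = 1
y_3 = S_2(2) = 2
t_q=11/4 is in segment 1 (τ=3/4); S_1(τ)=-13571/5824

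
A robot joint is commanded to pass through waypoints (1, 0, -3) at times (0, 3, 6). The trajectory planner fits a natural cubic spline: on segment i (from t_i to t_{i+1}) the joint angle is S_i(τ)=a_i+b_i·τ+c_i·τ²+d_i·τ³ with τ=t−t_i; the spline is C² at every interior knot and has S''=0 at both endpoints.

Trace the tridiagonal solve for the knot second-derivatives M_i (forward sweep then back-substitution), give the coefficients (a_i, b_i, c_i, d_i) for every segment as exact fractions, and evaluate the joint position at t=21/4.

  seg 0: a=1 b=-1/6 c=0 d=-1/54
  seg 1: a=0 b=-2/3 c=-1/6 d=1/54
S(21/4) = -273/128

Δ: Δ0=-1/3, Δ1=-1
row 1: diag=12, rhs=-4; c'=1/4, d'=-1/3
back: M1=-1/3
M: M0=0, M1=-1/3, M2=0
seg 0: a=1, c=M0/2=0, d=(M1−M0)/(6·3)=-1/54, b=Δ0−h0·(2M0+M1)/6=-1/6
seg 1: a=0, c=M1/2=-1/6, d=(M2−M1)/(6·3)=1/54, b=Δ1−h1·(2M1+M2)/6=-2/3
t_q=21/4 → seg 1, τ=9/4; S=0+-2/3·τ+-1/6·τ²+1/54·τ³=-273/128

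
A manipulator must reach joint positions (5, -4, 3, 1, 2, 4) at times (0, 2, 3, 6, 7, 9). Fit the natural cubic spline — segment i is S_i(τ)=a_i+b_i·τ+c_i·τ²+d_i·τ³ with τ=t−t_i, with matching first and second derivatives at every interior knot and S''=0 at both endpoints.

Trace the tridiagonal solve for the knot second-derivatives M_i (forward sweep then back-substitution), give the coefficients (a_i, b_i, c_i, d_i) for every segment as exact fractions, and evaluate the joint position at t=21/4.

Δ: Δ0=-9/2, Δ1=7, Δ2=-2/3, Δ3=1, Δ4=1
row 1: diag=6, rhs=69; c'=1/6, d'=23/2
row 2: denom=8−1·1/6=47/6; d'=(-46−1·23/2)/(47/6)=-345/47
row 3: denom=8−3·18/47=322/47; d'=(10−3·-345/47)/(322/47)=215/46
row 4: denom=6−1·47/322=1885/322; d'=(0−1·215/46)/(1885/322)=-301/377
back: M4=-301/377
back: M3=215/46−47/322·-301/377=1806/377
back: M2=-345/47−18/47·1806/377=-3459/377
back: M1=23/2−1/6·-3459/377=4912/377
M: M0=0, M1=4912/377, M2=-3459/377, M3=1806/377, M4=-301/377, M5=0
seg 0: a=5, c=M0/2=0, d=(M1−M0)/(6·2)=1228/1131, b=Δ0−h0·(2M0+M1)/6=-20003/2262
seg 1: a=-4, c=M1/2=2456/377, d=(M2−M1)/(6·1)=-8371/2262, b=Δ1−h1·(2M1+M2)/6=9469/2262
seg 2: a=3, c=M2/2=-3459/754, d=(M3−M2)/(6·3)=45/58, b=Δ2−h2·(2M2+M3)/6=6914/1131
seg 3: a=1, c=M3/2=903/377, d=(M4−M3)/(6·1)=-2107/2262, b=Δ3−h3·(2M3+M4)/6=-1049/2262
seg 4: a=2, c=M4/2=-301/754, d=(M5−M4)/(6·2)=301/4524, b=Δ4−h4·(2M4+M5)/6=1733/1131
t_q=21/4 → seg 2, τ=9/4; S=3+6914/1131·τ+-3459/754·τ²+45/58·τ³=114261/48256

  seg 0: a=5 b=-20003/2262 c=0 d=1228/1131
  seg 1: a=-4 b=9469/2262 c=2456/377 d=-8371/2262
  seg 2: a=3 b=6914/1131 c=-3459/754 d=45/58
  seg 3: a=1 b=-1049/2262 c=903/377 d=-2107/2262
  seg 4: a=2 b=1733/1131 c=-301/754 d=301/4524
S(21/4) = 114261/48256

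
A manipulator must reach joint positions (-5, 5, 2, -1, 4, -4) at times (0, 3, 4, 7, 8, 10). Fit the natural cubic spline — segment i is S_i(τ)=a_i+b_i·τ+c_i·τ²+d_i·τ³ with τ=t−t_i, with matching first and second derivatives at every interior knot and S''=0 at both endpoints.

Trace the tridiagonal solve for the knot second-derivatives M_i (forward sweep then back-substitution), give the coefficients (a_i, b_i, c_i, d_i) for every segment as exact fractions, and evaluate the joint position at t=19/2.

  seg 0: a=-5 b=14425/2529 c=0 d=-5995/22761
  seg 1: a=5 b=-3560/2529 c=-5995/2529 d=656/843
  seg 2: a=2 b=-9646/2529 c=-91/2529 d=7390/22761
  seg 3: a=-1 b=11978/2529 c=811/281 d=-6632/2529
  seg 4: a=4 b=6680/2529 c=-4199/843 d=4199/5058
S(19/2) = -5981/13488

Δ: Δ0=10/3, Δ1=-3, Δ2=-1, Δ3=5, Δ4=-4
row 1: diag=8, rhs=-38; c'=1/8, d'=-19/4
row 2: denom=8−1·1/8=63/8; d'=(12−1·-19/4)/(63/8)=134/63
row 3: denom=8−3·8/21=48/7; d'=(36−3·134/63)/(48/7)=311/72
row 4: denom=6−1·7/48=281/48; d'=(-54−1·311/72)/(281/48)=-8398/843
back: M4=-8398/843
back: M3=311/72−7/48·-8398/843=1622/281
back: M2=134/63−8/21·1622/281=-182/2529
back: M1=-19/4−1/8·-182/2529=-11990/2529
M: M0=0, M1=-11990/2529, M2=-182/2529, M3=1622/281, M4=-8398/843, M5=0
seg 0: a=-5, c=M0/2=0, d=(M1−M0)/(6·3)=-5995/22761, b=Δ0−h0·(2M0+M1)/6=14425/2529
seg 1: a=5, c=M1/2=-5995/2529, d=(M2−M1)/(6·1)=656/843, b=Δ1−h1·(2M1+M2)/6=-3560/2529
seg 2: a=2, c=M2/2=-91/2529, d=(M3−M2)/(6·3)=7390/22761, b=Δ2−h2·(2M2+M3)/6=-9646/2529
seg 3: a=-1, c=M3/2=811/281, d=(M4−M3)/(6·1)=-6632/2529, b=Δ3−h3·(2M3+M4)/6=11978/2529
seg 4: a=4, c=M4/2=-4199/843, d=(M5−M4)/(6·2)=4199/5058, b=Δ4−h4·(2M4+M5)/6=6680/2529
t_q=19/2 → seg 4, τ=3/2; S=4+6680/2529·τ+-4199/843·τ²+4199/5058·τ³=-5981/13488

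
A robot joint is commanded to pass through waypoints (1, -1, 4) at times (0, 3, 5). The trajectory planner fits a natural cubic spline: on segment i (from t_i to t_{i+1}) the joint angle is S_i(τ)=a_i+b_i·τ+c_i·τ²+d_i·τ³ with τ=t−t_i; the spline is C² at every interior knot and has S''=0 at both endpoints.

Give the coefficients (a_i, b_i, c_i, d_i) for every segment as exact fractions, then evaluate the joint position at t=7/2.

Δ: Δ0=-2/3, Δ1=5/2
row 1: diag=10, rhs=19; c'=1/5, d'=19/10
back: M1=19/10
M: M0=0, M1=19/10, M2=0
seg 0: a=1, c=M0/2=0, d=(M1−M0)/(6·3)=19/180, b=Δ0−h0·(2M0+M1)/6=-97/60
seg 1: a=-1, c=M1/2=19/20, d=(M2−M1)/(6·2)=-19/120, b=Δ1−h1·(2M1+M2)/6=37/30
t_q=7/2 → seg 1, τ=1/2; S=-1+37/30·τ+19/20·τ²+-19/120·τ³=-53/320

  seg 0: a=1 b=-97/60 c=0 d=19/180
  seg 1: a=-1 b=37/30 c=19/20 d=-19/120
S(7/2) = -53/320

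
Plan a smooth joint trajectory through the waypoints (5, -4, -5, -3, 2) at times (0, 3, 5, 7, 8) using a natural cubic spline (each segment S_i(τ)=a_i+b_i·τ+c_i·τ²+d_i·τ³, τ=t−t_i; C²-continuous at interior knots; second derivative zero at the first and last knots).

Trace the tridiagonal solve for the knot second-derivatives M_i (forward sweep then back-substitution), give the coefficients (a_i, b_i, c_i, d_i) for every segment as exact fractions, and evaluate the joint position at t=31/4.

  seg 0: a=5 b=-393/104 c=0 d=9/104
  seg 1: a=-4 b=-75/52 c=81/104 d=-2/13
  seg 2: a=-5 b=-9/52 c=-15/104 d=19/52
  seg 3: a=-3 b=189/52 c=213/104 d=-71/104
S(31/4) = 3927/6656

Δ: Δ0=-3, Δ1=-1/2, Δ2=1, Δ3=5
row 1: diag=10, rhs=15; c'=1/5, d'=3/2
row 2: denom=8−2·1/5=38/5; d'=(9−2·3/2)/(38/5)=15/19
row 3: denom=6−2·5/19=104/19; d'=(24−2·15/19)/(104/19)=213/52
back: M3=213/52
back: M2=15/19−5/19·213/52=-15/52
back: M1=3/2−1/5·-15/52=81/52
M: M0=0, M1=81/52, M2=-15/52, M3=213/52, M4=0
seg 0: a=5, c=M0/2=0, d=(M1−M0)/(6·3)=9/104, b=Δ0−h0·(2M0+M1)/6=-393/104
seg 1: a=-4, c=M1/2=81/104, d=(M2−M1)/(6·2)=-2/13, b=Δ1−h1·(2M1+M2)/6=-75/52
seg 2: a=-5, c=M2/2=-15/104, d=(M3−M2)/(6·2)=19/52, b=Δ2−h2·(2M2+M3)/6=-9/52
seg 3: a=-3, c=M3/2=213/104, d=(M4−M3)/(6·1)=-71/104, b=Δ3−h3·(2M3+M4)/6=189/52
t_q=31/4 → seg 3, τ=3/4; S=-3+189/52·τ+213/104·τ²+-71/104·τ³=3927/6656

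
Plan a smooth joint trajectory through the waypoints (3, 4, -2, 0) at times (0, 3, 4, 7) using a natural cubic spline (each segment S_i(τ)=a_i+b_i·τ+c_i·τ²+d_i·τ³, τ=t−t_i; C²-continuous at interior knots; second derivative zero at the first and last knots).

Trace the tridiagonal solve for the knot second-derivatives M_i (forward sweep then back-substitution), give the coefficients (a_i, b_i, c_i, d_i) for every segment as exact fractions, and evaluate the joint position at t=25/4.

  seg 0: a=3 b=193/63 c=0 d=-172/567
  seg 1: a=4 b=-323/63 c=-172/63 d=13/7
  seg 2: a=-2 b=-316/63 c=179/63 d=-179/567
S(25/4) = -1119/448

Δ: Δ0=1/3, Δ1=-6, Δ2=2/3
row 1: diag=8, rhs=-38; c'=1/8, d'=-19/4
row 2: denom=8−1·1/8=63/8; d'=(40−1·-19/4)/(63/8)=358/63
back: M2=358/63
back: M1=-19/4−1/8·358/63=-344/63
M: M0=0, M1=-344/63, M2=358/63, M3=0
seg 0: a=3, c=M0/2=0, d=(M1−M0)/(6·3)=-172/567, b=Δ0−h0·(2M0+M1)/6=193/63
seg 1: a=4, c=M1/2=-172/63, d=(M2−M1)/(6·1)=13/7, b=Δ1−h1·(2M1+M2)/6=-323/63
seg 2: a=-2, c=M2/2=179/63, d=(M3−M2)/(6·3)=-179/567, b=Δ2−h2·(2M2+M3)/6=-316/63
t_q=25/4 → seg 2, τ=9/4; S=-2+-316/63·τ+179/63·τ²+-179/567·τ³=-1119/448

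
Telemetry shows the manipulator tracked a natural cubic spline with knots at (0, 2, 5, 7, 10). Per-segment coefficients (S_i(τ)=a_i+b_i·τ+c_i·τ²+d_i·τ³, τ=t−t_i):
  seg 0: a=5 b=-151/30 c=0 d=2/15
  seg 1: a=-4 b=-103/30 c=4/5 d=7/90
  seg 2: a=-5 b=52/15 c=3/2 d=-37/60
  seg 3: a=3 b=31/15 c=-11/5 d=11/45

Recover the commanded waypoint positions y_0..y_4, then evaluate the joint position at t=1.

y_0 = S_0(0) = a_0 = 5
y_1 = S_1(0) = a_1 = -4
y_2 = S_2(0) = a_2 = -5
y_3 = S_3(0) = a_3 = 3
y_4 = S_3(3) = -4
t_q=1 is in segment 0 (τ=1); S_0(τ)=1/10

y_0=5 y_1=-4 y_2=-5 y_3=3 y_4=-4
S(1) = 1/10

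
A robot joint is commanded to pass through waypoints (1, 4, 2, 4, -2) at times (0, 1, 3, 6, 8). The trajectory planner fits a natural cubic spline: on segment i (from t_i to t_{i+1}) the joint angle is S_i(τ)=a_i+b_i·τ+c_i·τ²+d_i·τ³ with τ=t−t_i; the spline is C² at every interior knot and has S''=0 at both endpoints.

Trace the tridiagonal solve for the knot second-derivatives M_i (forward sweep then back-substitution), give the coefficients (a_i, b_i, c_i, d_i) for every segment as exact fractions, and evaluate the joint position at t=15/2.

Δ: Δ0=3, Δ1=-1, Δ2=2/3, Δ3=-3
row 1: diag=6, rhs=-24; c'=1/3, d'=-4
row 2: denom=10−2·1/3=28/3; d'=(10−2·-4)/(28/3)=27/14
row 3: denom=10−3·9/28=253/28; d'=(-22−3·27/14)/(253/28)=-778/253
back: M3=-778/253
back: M2=27/14−9/28·-778/253=738/253
back: M1=-4−1/3·738/253=-1258/253
M: M0=0, M1=-1258/253, M2=738/253, M3=-778/253, M4=0
seg 0: a=1, c=M0/2=0, d=(M1−M0)/(6·1)=-629/759, b=Δ0−h0·(2M0+M1)/6=2906/759
seg 1: a=4, c=M1/2=-629/253, d=(M2−M1)/(6·2)=499/759, b=Δ1−h1·(2M1+M2)/6=1019/759
seg 2: a=2, c=M2/2=369/253, d=(M3−M2)/(6·3)=-758/2277, b=Δ2−h2·(2M2+M3)/6=-541/759
seg 3: a=4, c=M3/2=-389/253, d=(M4−M3)/(6·2)=389/1518, b=Δ3−h3·(2M3+M4)/6=-721/759
t_q=15/2 → seg 3, τ=3/2; S=4+-721/759·τ+-389/253·τ²+389/1518·τ³=-79/4048

  seg 0: a=1 b=2906/759 c=0 d=-629/759
  seg 1: a=4 b=1019/759 c=-629/253 d=499/759
  seg 2: a=2 b=-541/759 c=369/253 d=-758/2277
  seg 3: a=4 b=-721/759 c=-389/253 d=389/1518
S(15/2) = -79/4048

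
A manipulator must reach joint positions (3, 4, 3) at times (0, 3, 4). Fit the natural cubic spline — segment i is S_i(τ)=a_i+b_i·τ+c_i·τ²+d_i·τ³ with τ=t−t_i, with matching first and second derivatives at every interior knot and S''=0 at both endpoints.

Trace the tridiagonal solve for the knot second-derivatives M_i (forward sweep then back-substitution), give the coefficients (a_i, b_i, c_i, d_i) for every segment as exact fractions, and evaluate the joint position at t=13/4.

  seg 0: a=3 b=5/6 c=0 d=-1/18
  seg 1: a=4 b=-2/3 c=-1/2 d=1/6
S(13/4) = 487/128

Δ: Δ0=1/3, Δ1=-1
row 1: diag=8, rhs=-8; c'=1/8, d'=-1
back: M1=-1
M: M0=0, M1=-1, M2=0
seg 0: a=3, c=M0/2=0, d=(M1−M0)/(6·3)=-1/18, b=Δ0−h0·(2M0+M1)/6=5/6
seg 1: a=4, c=M1/2=-1/2, d=(M2−M1)/(6·1)=1/6, b=Δ1−h1·(2M1+M2)/6=-2/3
t_q=13/4 → seg 1, τ=1/4; S=4+-2/3·τ+-1/2·τ²+1/6·τ³=487/128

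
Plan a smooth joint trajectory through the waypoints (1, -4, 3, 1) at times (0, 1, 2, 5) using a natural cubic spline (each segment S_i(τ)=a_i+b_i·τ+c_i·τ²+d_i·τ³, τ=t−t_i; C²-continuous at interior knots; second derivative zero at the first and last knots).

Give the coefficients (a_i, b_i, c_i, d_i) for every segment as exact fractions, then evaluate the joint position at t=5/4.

  seg 0: a=1 b=-776/93 c=0 d=311/93
  seg 1: a=-4 b=157/93 c=311/31 d=-439/93
  seg 2: a=3 b=706/93 c=-128/31 d=128/279
S(5/4) = -6001/1984

Δ: Δ0=-5, Δ1=7, Δ2=-2/3
row 1: diag=4, rhs=72; c'=1/4, d'=18
row 2: denom=8−1·1/4=31/4; d'=(-46−1·18)/(31/4)=-256/31
back: M2=-256/31
back: M1=18−1/4·-256/31=622/31
M: M0=0, M1=622/31, M2=-256/31, M3=0
seg 0: a=1, c=M0/2=0, d=(M1−M0)/(6·1)=311/93, b=Δ0−h0·(2M0+M1)/6=-776/93
seg 1: a=-4, c=M1/2=311/31, d=(M2−M1)/(6·1)=-439/93, b=Δ1−h1·(2M1+M2)/6=157/93
seg 2: a=3, c=M2/2=-128/31, d=(M3−M2)/(6·3)=128/279, b=Δ2−h2·(2M2+M3)/6=706/93
t_q=5/4 → seg 1, τ=1/4; S=-4+157/93·τ+311/31·τ²+-439/93·τ³=-6001/1984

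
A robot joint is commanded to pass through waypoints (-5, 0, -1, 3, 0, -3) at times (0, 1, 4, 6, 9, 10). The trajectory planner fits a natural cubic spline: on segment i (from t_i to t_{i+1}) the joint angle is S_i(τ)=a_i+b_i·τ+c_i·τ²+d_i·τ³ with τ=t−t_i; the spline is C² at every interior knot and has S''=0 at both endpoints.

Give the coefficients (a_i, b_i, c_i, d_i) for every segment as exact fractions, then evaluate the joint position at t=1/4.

  seg 0: a=-5 b=9382/1595 c=0 d=-1407/1595
  seg 1: a=0 b=5161/1595 c=-4221/1595 d=1901/3915
  seg 2: a=-1 b=746/1595 c=8248/4785 d=-79/165
  seg 3: a=3 b=7738/4785 c=-5498/4785 d=361/3915
  seg 4: a=0 b=-13337/4785 c=-509/1595 d=509/4785
S(1/4) = -72339/20416

Δ: Δ0=5, Δ1=-1/3, Δ2=2, Δ3=-1, Δ4=-3
row 1: diag=8, rhs=-32; c'=3/8, d'=-4
row 2: denom=10−3·3/8=71/8; d'=(14−3·-4)/(71/8)=208/71
row 3: denom=10−2·16/71=678/71; d'=(-18−2·208/71)/(678/71)=-847/339
row 4: denom=8−3·71/226=1595/226; d'=(-12−3·-847/339)/(1595/226)=-1018/1595
back: M4=-1018/1595
back: M3=-847/339−71/226·-1018/1595=-10996/4785
back: M2=208/71−16/71·-10996/4785=16496/4785
back: M1=-4−3/8·16496/4785=-8442/1595
M: M0=0, M1=-8442/1595, M2=16496/4785, M3=-10996/4785, M4=-1018/1595, M5=0
seg 0: a=-5, c=M0/2=0, d=(M1−M0)/(6·1)=-1407/1595, b=Δ0−h0·(2M0+M1)/6=9382/1595
seg 1: a=0, c=M1/2=-4221/1595, d=(M2−M1)/(6·3)=1901/3915, b=Δ1−h1·(2M1+M2)/6=5161/1595
seg 2: a=-1, c=M2/2=8248/4785, d=(M3−M2)/(6·2)=-79/165, b=Δ2−h2·(2M2+M3)/6=746/1595
seg 3: a=3, c=M3/2=-5498/4785, d=(M4−M3)/(6·3)=361/3915, b=Δ3−h3·(2M3+M4)/6=7738/4785
seg 4: a=0, c=M4/2=-509/1595, d=(M5−M4)/(6·1)=509/4785, b=Δ4−h4·(2M4+M5)/6=-13337/4785
t_q=1/4 → seg 0, τ=1/4; S=-5+9382/1595·τ+0·τ²+-1407/1595·τ³=-72339/20416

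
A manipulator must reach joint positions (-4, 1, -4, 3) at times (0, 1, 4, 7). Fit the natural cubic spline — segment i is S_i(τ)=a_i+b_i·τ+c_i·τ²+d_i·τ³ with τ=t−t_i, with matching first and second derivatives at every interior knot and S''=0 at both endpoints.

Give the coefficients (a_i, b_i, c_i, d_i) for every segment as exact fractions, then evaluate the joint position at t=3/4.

Δ: Δ0=5, Δ1=-5/3, Δ2=7/3
row 1: diag=8, rhs=-40; c'=3/8, d'=-5
row 2: denom=12−3·3/8=87/8; d'=(24−3·-5)/(87/8)=104/29
back: M2=104/29
back: M1=-5−3/8·104/29=-184/29
M: M0=0, M1=-184/29, M2=104/29, M3=0
seg 0: a=-4, c=M0/2=0, d=(M1−M0)/(6·1)=-92/87, b=Δ0−h0·(2M0+M1)/6=527/87
seg 1: a=1, c=M1/2=-92/29, d=(M2−M1)/(6·3)=16/29, b=Δ1−h1·(2M1+M2)/6=251/87
seg 2: a=-4, c=M2/2=52/29, d=(M3−M2)/(6·3)=-52/261, b=Δ2−h2·(2M2+M3)/6=-109/87
t_q=3/4 → seg 0, τ=3/4; S=-4+527/87·τ+0·τ²+-92/87·τ³=45/464

  seg 0: a=-4 b=527/87 c=0 d=-92/87
  seg 1: a=1 b=251/87 c=-92/29 d=16/29
  seg 2: a=-4 b=-109/87 c=52/29 d=-52/261
S(3/4) = 45/464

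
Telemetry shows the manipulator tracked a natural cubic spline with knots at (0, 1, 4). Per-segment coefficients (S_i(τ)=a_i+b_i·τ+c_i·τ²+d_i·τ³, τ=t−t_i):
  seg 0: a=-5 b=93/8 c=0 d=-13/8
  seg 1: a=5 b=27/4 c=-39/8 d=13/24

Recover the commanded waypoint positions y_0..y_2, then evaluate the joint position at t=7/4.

y_0=-5 y_1=5 y_2=-4
S(7/4) = 3865/512

y_0 = S_0(0) = a_0 = -5
y_1 = S_1(0) = a_1 = 5
y_2 = S_1(3) = -4
t_q=7/4 is in segment 1 (τ=3/4); S_1(τ)=3865/512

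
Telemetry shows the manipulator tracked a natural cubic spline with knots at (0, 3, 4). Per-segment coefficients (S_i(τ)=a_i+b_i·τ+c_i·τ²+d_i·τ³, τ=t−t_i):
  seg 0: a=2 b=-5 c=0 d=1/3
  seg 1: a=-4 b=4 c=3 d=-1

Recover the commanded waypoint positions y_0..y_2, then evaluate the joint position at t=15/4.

y_0=2 y_1=-4 y_2=2
S(15/4) = 17/64

y_0 = S_0(0) = a_0 = 2
y_1 = S_1(0) = a_1 = -4
y_2 = S_1(1) = 2
t_q=15/4 is in segment 1 (τ=3/4); S_1(τ)=17/64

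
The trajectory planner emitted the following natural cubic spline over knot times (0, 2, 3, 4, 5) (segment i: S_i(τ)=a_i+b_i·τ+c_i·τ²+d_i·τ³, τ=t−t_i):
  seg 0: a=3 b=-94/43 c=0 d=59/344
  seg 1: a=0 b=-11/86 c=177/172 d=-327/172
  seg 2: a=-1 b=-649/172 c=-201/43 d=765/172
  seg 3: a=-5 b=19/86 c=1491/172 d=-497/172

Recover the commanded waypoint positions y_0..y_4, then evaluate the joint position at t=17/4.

y_0=3 y_1=0 y_2=-1 y_3=-5 y_4=1
S(17/4) = -48965/11008

y_0 = S_0(0) = a_0 = 3
y_1 = S_1(0) = a_1 = 0
y_2 = S_2(0) = a_2 = -1
y_3 = S_3(0) = a_3 = -5
y_4 = S_3(1) = 1
t_q=17/4 is in segment 3 (τ=1/4); S_3(τ)=-48965/11008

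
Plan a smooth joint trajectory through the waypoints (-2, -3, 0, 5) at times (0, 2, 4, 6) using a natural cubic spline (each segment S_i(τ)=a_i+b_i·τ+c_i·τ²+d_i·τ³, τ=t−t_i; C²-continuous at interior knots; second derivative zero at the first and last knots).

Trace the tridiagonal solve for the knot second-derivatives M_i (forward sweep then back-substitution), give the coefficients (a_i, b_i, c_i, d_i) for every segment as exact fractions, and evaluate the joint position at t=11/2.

Δ: Δ0=-1/2, Δ1=3/2, Δ2=5/2
row 1: diag=8, rhs=12; c'=1/4, d'=3/2
row 2: denom=8−2·1/4=15/2; d'=(6−2·3/2)/(15/2)=2/5
back: M2=2/5
back: M1=3/2−1/4·2/5=7/5
M: M0=0, M1=7/5, M2=2/5, M3=0
seg 0: a=-2, c=M0/2=0, d=(M1−M0)/(6·2)=7/60, b=Δ0−h0·(2M0+M1)/6=-29/30
seg 1: a=-3, c=M1/2=7/10, d=(M2−M1)/(6·2)=-1/12, b=Δ1−h1·(2M1+M2)/6=13/30
seg 2: a=0, c=M2/2=1/5, d=(M3−M2)/(6·2)=-1/30, b=Δ2−h2·(2M2+M3)/6=67/30
t_q=11/2 → seg 2, τ=3/2; S=0+67/30·τ+1/5·τ²+-1/30·τ³=59/16

  seg 0: a=-2 b=-29/30 c=0 d=7/60
  seg 1: a=-3 b=13/30 c=7/10 d=-1/12
  seg 2: a=0 b=67/30 c=1/5 d=-1/30
S(11/2) = 59/16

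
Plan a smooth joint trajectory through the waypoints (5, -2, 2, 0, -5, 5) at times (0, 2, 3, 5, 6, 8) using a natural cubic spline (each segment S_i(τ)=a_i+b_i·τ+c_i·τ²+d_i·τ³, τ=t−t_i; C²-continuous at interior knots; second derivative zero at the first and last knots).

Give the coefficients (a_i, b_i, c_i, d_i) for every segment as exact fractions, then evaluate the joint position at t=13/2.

  seg 0: a=5 b=-13575/2162 c=0 d=751/1081
  seg 1: a=-2 b=4449/2162 c=4506/1081 d=-4813/2162
  seg 2: a=2 b=4017/1081 c=-5427/2162 d=7/92
  seg 3: a=0 b=-5850/1081 c=-2220/1081 d=2665/1081
  seg 4: a=-5 b=-2295/1081 c=5775/1081 d=-1925/2162
S(13/2) = -83665/17296

Δ: Δ0=-7/2, Δ1=4, Δ2=-1, Δ3=-5, Δ4=5
row 1: diag=6, rhs=45; c'=1/6, d'=15/2
row 2: denom=6−1·1/6=35/6; d'=(-30−1·15/2)/(35/6)=-45/7
row 3: denom=6−2·12/35=186/35; d'=(-24−2·-45/7)/(186/35)=-65/31
row 4: denom=6−1·35/186=1081/186; d'=(60−1·-65/31)/(1081/186)=11550/1081
back: M4=11550/1081
back: M3=-65/31−35/186·11550/1081=-4440/1081
back: M2=-45/7−12/35·-4440/1081=-5427/1081
back: M1=15/2−1/6·-5427/1081=9012/1081
M: M0=0, M1=9012/1081, M2=-5427/1081, M3=-4440/1081, M4=11550/1081, M5=0
seg 0: a=5, c=M0/2=0, d=(M1−M0)/(6·2)=751/1081, b=Δ0−h0·(2M0+M1)/6=-13575/2162
seg 1: a=-2, c=M1/2=4506/1081, d=(M2−M1)/(6·1)=-4813/2162, b=Δ1−h1·(2M1+M2)/6=4449/2162
seg 2: a=2, c=M2/2=-5427/2162, d=(M3−M2)/(6·2)=7/92, b=Δ2−h2·(2M2+M3)/6=4017/1081
seg 3: a=0, c=M3/2=-2220/1081, d=(M4−M3)/(6·1)=2665/1081, b=Δ3−h3·(2M3+M4)/6=-5850/1081
seg 4: a=-5, c=M4/2=5775/1081, d=(M5−M4)/(6·2)=-1925/2162, b=Δ4−h4·(2M4+M5)/6=-2295/1081
t_q=13/2 → seg 4, τ=1/2; S=-5+-2295/1081·τ+5775/1081·τ²+-1925/2162·τ³=-83665/17296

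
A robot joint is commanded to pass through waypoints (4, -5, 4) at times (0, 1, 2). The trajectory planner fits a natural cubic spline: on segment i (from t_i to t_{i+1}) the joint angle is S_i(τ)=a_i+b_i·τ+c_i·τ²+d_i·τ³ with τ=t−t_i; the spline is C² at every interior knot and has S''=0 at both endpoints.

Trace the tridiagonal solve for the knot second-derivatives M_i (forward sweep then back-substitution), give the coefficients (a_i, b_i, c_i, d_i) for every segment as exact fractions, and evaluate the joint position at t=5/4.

Δ: Δ0=-9, Δ1=9
row 1: diag=4, rhs=108; c'=1/4, d'=27
back: M1=27
M: M0=0, M1=27, M2=0
seg 0: a=4, c=M0/2=0, d=(M1−M0)/(6·1)=9/2, b=Δ0−h0·(2M0+M1)/6=-27/2
seg 1: a=-5, c=M1/2=27/2, d=(M2−M1)/(6·1)=-9/2, b=Δ1−h1·(2M1+M2)/6=0
t_q=5/4 → seg 1, τ=1/4; S=-5+0·τ+27/2·τ²+-9/2·τ³=-541/128

  seg 0: a=4 b=-27/2 c=0 d=9/2
  seg 1: a=-5 b=0 c=27/2 d=-9/2
S(5/4) = -541/128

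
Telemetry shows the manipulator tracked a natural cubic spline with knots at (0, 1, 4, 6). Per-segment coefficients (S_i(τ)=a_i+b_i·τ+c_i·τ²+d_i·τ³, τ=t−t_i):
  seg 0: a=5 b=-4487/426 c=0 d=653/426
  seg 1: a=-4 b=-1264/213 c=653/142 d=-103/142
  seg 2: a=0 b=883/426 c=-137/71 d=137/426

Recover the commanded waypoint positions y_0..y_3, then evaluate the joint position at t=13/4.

y_0 = S_0(0) = a_0 = 5
y_1 = S_1(0) = a_1 = -4
y_2 = S_2(0) = a_2 = 0
y_3 = S_2(2) = -1
t_q=13/4 is in segment 1 (τ=9/4); S_1(τ)=-21211/9088

y_0=5 y_1=-4 y_2=0 y_3=-1
S(13/4) = -21211/9088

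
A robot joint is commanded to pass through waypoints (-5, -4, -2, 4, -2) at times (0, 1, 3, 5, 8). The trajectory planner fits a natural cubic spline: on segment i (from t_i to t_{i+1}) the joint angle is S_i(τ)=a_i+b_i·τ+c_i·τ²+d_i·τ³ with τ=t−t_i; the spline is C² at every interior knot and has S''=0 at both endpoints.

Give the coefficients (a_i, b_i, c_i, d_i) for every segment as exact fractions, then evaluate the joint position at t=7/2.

Δ: Δ0=1, Δ1=1, Δ2=3, Δ3=-2
row 1: diag=6, rhs=0; c'=1/3, d'=0
row 2: denom=8−2·1/3=22/3; d'=(12−2·0)/(22/3)=18/11
row 3: denom=10−2·3/11=104/11; d'=(-30−2·18/11)/(104/11)=-183/52
back: M3=-183/52
back: M2=18/11−3/11·-183/52=135/52
back: M1=0−1/3·135/52=-45/52
M: M0=0, M1=-45/52, M2=135/52, M3=-183/52, M4=0
seg 0: a=-5, c=M0/2=0, d=(M1−M0)/(6·1)=-15/104, b=Δ0−h0·(2M0+M1)/6=119/104
seg 1: a=-4, c=M1/2=-45/104, d=(M2−M1)/(6·2)=15/52, b=Δ1−h1·(2M1+M2)/6=37/52
seg 2: a=-2, c=M2/2=135/104, d=(M3−M2)/(6·2)=-53/104, b=Δ2−h2·(2M2+M3)/6=127/52
seg 3: a=4, c=M3/2=-183/104, d=(M4−M3)/(6·3)=61/312, b=Δ3−h3·(2M3+M4)/6=79/52
t_q=7/2 → seg 2, τ=1/2; S=-2+127/52·τ+135/104·τ²+-53/104·τ³=-431/832

  seg 0: a=-5 b=119/104 c=0 d=-15/104
  seg 1: a=-4 b=37/52 c=-45/104 d=15/52
  seg 2: a=-2 b=127/52 c=135/104 d=-53/104
  seg 3: a=4 b=79/52 c=-183/104 d=61/312
S(7/2) = -431/832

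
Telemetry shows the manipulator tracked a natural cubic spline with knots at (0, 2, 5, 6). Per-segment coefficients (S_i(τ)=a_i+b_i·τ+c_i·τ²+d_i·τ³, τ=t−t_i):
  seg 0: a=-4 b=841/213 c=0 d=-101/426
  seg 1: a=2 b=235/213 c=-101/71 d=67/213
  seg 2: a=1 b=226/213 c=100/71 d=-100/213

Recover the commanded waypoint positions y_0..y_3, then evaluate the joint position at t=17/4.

y_0=-4 y_1=2 y_2=1 y_3=3
S(17/4) = 3925/4544

y_0 = S_0(0) = a_0 = -4
y_1 = S_1(0) = a_1 = 2
y_2 = S_2(0) = a_2 = 1
y_3 = S_2(1) = 3
t_q=17/4 is in segment 1 (τ=9/4); S_1(τ)=3925/4544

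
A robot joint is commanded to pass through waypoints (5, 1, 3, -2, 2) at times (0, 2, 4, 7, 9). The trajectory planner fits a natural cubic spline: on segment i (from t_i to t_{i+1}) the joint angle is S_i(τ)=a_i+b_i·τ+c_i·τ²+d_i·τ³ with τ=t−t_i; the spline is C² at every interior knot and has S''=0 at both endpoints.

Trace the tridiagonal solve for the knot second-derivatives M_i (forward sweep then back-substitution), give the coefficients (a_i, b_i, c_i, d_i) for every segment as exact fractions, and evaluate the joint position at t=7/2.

  seg 0: a=5 b=-3109/1032 c=0 d=1045/4128
  seg 1: a=1 b=13/516 c=1045/688 d=-2129/4128
  seg 2: a=3 b=-91/1032 c=-271/172 d=361/1032
  seg 3: a=-2 b=-25/258 c=541/344 d=-541/2064
S(7/2) = 29883/11008

Δ: Δ0=-2, Δ1=1, Δ2=-5/3, Δ3=2
row 1: diag=8, rhs=18; c'=1/4, d'=9/4
row 2: denom=10−2·1/4=19/2; d'=(-16−2·9/4)/(19/2)=-41/19
row 3: denom=10−3·6/19=172/19; d'=(22−3·-41/19)/(172/19)=541/172
back: M3=541/172
back: M2=-41/19−6/19·541/172=-271/86
back: M1=9/4−1/4·-271/86=1045/344
M: M0=0, M1=1045/344, M2=-271/86, M3=541/172, M4=0
seg 0: a=5, c=M0/2=0, d=(M1−M0)/(6·2)=1045/4128, b=Δ0−h0·(2M0+M1)/6=-3109/1032
seg 1: a=1, c=M1/2=1045/688, d=(M2−M1)/(6·2)=-2129/4128, b=Δ1−h1·(2M1+M2)/6=13/516
seg 2: a=3, c=M2/2=-271/172, d=(M3−M2)/(6·3)=361/1032, b=Δ2−h2·(2M2+M3)/6=-91/1032
seg 3: a=-2, c=M3/2=541/344, d=(M4−M3)/(6·2)=-541/2064, b=Δ3−h3·(2M3+M4)/6=-25/258
t_q=7/2 → seg 1, τ=3/2; S=1+13/516·τ+1045/688·τ²+-2129/4128·τ³=29883/11008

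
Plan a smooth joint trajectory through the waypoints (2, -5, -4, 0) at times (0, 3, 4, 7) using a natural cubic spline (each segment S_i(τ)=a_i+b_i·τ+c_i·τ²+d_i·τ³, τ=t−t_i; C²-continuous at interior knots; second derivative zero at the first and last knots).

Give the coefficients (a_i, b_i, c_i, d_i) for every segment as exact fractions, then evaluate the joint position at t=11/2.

  seg 0: a=2 b=-226/63 c=0 d=79/567
  seg 1: a=-5 b=11/63 c=79/63 d=-3/7
  seg 2: a=-4 b=88/63 c=-2/63 d=2/567
S(11/2) = -55/28

Δ: Δ0=-7/3, Δ1=1, Δ2=4/3
row 1: diag=8, rhs=20; c'=1/8, d'=5/2
row 2: denom=8−1·1/8=63/8; d'=(2−1·5/2)/(63/8)=-4/63
back: M2=-4/63
back: M1=5/2−1/8·-4/63=158/63
M: M0=0, M1=158/63, M2=-4/63, M3=0
seg 0: a=2, c=M0/2=0, d=(M1−M0)/(6·3)=79/567, b=Δ0−h0·(2M0+M1)/6=-226/63
seg 1: a=-5, c=M1/2=79/63, d=(M2−M1)/(6·1)=-3/7, b=Δ1−h1·(2M1+M2)/6=11/63
seg 2: a=-4, c=M2/2=-2/63, d=(M3−M2)/(6·3)=2/567, b=Δ2−h2·(2M2+M3)/6=88/63
t_q=11/2 → seg 2, τ=3/2; S=-4+88/63·τ+-2/63·τ²+2/567·τ³=-55/28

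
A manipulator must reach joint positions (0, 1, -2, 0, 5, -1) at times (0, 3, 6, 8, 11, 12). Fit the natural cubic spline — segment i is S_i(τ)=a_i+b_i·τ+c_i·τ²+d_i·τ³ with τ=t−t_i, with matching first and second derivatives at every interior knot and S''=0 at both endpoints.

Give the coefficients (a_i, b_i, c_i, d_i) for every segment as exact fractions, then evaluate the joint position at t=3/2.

Δ: Δ0=1/3, Δ1=-1, Δ2=1, Δ3=5/3, Δ4=-6
row 1: diag=12, rhs=-8; c'=1/4, d'=-2/3
row 2: denom=10−3·1/4=37/4; d'=(12−3·-2/3)/(37/4)=56/37
row 3: denom=10−2·8/37=354/37; d'=(4−2·56/37)/(354/37)=6/59
row 4: denom=8−3·37/118=833/118; d'=(-46−3·6/59)/(833/118)=-5464/833
back: M4=-5464/833
back: M3=6/59−37/118·-5464/833=1798/833
back: M2=56/37−8/37·1798/833=872/833
back: M1=-2/3−1/4·872/833=-2320/2499
M: M0=0, M1=-2320/2499, M2=872/833, M3=1798/833, M4=-5464/833, M5=0
seg 0: a=0, c=M0/2=0, d=(M1−M0)/(6·3)=-1160/22491, b=Δ0−h0·(2M0+M1)/6=1993/2499
seg 1: a=1, c=M1/2=-1160/2499, d=(M2−M1)/(6·3)=2468/22491, b=Δ1−h1·(2M1+M2)/6=-1487/2499
seg 2: a=-2, c=M2/2=436/833, d=(M3−M2)/(6·2)=463/4998, b=Δ2−h2·(2M2+M3)/6=-149/357
seg 3: a=0, c=M3/2=899/833, d=(M4−M3)/(6·3)=-3631/7497, b=Δ3−h3·(2M3+M4)/6=6967/2499
seg 4: a=5, c=M4/2=-2732/833, d=(M5−M4)/(6·1)=2732/2499, b=Δ4−h4·(2M4+M5)/6=-9530/2499
t_q=3/2 → seg 0, τ=3/2; S=0+1993/2499·τ+0·τ²+-1160/22491·τ³=1703/1666

  seg 0: a=0 b=1993/2499 c=0 d=-1160/22491
  seg 1: a=1 b=-1487/2499 c=-1160/2499 d=2468/22491
  seg 2: a=-2 b=-149/357 c=436/833 d=463/4998
  seg 3: a=0 b=6967/2499 c=899/833 d=-3631/7497
  seg 4: a=5 b=-9530/2499 c=-2732/833 d=2732/2499
S(3/2) = 1703/1666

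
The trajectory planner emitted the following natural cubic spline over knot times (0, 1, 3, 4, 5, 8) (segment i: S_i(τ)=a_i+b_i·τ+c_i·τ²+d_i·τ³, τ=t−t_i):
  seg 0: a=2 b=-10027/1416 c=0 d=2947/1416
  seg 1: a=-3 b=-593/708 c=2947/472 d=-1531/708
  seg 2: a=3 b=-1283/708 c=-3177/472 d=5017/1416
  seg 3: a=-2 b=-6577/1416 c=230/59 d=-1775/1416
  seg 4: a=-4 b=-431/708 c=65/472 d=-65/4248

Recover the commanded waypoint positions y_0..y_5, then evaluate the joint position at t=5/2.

y_0 = S_0(0) = a_0 = 2
y_1 = S_1(0) = a_1 = -3
y_2 = S_2(0) = a_2 = 3
y_3 = S_3(0) = a_3 = -2
y_4 = S_4(0) = a_4 = -4
y_5 = S_4(3) = -5
t_q=5/2 is in segment 1 (τ=3/2); S_1(τ)=1177/472

y_0=2 y_1=-3 y_2=3 y_3=-2 y_4=-4 y_5=-5
S(5/2) = 1177/472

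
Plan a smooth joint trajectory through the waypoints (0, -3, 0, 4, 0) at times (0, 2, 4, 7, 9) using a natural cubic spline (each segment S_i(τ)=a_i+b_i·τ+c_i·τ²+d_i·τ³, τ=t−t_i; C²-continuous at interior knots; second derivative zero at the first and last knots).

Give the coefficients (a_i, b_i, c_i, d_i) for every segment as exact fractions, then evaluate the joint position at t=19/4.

  seg 0: a=0 b=-2317/1032 c=0 d=769/4128
  seg 1: a=-3 b=-5/516 c=769/688 d=-749/4128
  seg 2: a=0 b=2357/1032 c=5/172 d=-119/1032
  seg 3: a=4 b=-169/258 c=-347/344 d=347/2064
S(19/4) = 37001/22016

Δ: Δ0=-3/2, Δ1=3/2, Δ2=4/3, Δ3=-2
row 1: diag=8, rhs=18; c'=1/4, d'=9/4
row 2: denom=10−2·1/4=19/2; d'=(-1−2·9/4)/(19/2)=-11/19
row 3: denom=10−3·6/19=172/19; d'=(-20−3·-11/19)/(172/19)=-347/172
back: M3=-347/172
back: M2=-11/19−6/19·-347/172=5/86
back: M1=9/4−1/4·5/86=769/344
M: M0=0, M1=769/344, M2=5/86, M3=-347/172, M4=0
seg 0: a=0, c=M0/2=0, d=(M1−M0)/(6·2)=769/4128, b=Δ0−h0·(2M0+M1)/6=-2317/1032
seg 1: a=-3, c=M1/2=769/688, d=(M2−M1)/(6·2)=-749/4128, b=Δ1−h1·(2M1+M2)/6=-5/516
seg 2: a=0, c=M2/2=5/172, d=(M3−M2)/(6·3)=-119/1032, b=Δ2−h2·(2M2+M3)/6=2357/1032
seg 3: a=4, c=M3/2=-347/344, d=(M4−M3)/(6·2)=347/2064, b=Δ3−h3·(2M3+M4)/6=-169/258
t_q=19/4 → seg 2, τ=3/4; S=0+2357/1032·τ+5/172·τ²+-119/1032·τ³=37001/22016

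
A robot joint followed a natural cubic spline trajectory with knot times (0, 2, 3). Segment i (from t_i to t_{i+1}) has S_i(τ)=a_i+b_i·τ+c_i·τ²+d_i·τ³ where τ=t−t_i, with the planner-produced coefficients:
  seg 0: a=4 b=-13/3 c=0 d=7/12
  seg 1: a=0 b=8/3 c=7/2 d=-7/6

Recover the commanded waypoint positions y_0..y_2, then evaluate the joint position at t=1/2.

y_0=4 y_1=0 y_2=5
S(1/2) = 61/32

y_0 = S_0(0) = a_0 = 4
y_1 = S_1(0) = a_1 = 0
y_2 = S_1(1) = 5
t_q=1/2 is in segment 0 (τ=1/2); S_0(τ)=61/32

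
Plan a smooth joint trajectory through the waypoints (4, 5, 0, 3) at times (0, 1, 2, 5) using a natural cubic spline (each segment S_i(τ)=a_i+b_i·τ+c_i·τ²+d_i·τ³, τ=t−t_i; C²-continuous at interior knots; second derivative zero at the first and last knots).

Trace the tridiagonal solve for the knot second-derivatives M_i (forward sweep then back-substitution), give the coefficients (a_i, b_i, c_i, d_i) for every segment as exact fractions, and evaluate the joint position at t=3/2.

  seg 0: a=4 b=85/31 c=0 d=-54/31
  seg 1: a=5 b=-77/31 c=-162/31 d=84/31
  seg 2: a=0 b=-149/31 c=90/31 d=-10/31
S(3/2) = 173/62

Δ: Δ0=1, Δ1=-5, Δ2=1
row 1: diag=4, rhs=-36; c'=1/4, d'=-9
row 2: denom=8−1·1/4=31/4; d'=(36−1·-9)/(31/4)=180/31
back: M2=180/31
back: M1=-9−1/4·180/31=-324/31
M: M0=0, M1=-324/31, M2=180/31, M3=0
seg 0: a=4, c=M0/2=0, d=(M1−M0)/(6·1)=-54/31, b=Δ0−h0·(2M0+M1)/6=85/31
seg 1: a=5, c=M1/2=-162/31, d=(M2−M1)/(6·1)=84/31, b=Δ1−h1·(2M1+M2)/6=-77/31
seg 2: a=0, c=M2/2=90/31, d=(M3−M2)/(6·3)=-10/31, b=Δ2−h2·(2M2+M3)/6=-149/31
t_q=3/2 → seg 1, τ=1/2; S=5+-77/31·τ+-162/31·τ²+84/31·τ³=173/62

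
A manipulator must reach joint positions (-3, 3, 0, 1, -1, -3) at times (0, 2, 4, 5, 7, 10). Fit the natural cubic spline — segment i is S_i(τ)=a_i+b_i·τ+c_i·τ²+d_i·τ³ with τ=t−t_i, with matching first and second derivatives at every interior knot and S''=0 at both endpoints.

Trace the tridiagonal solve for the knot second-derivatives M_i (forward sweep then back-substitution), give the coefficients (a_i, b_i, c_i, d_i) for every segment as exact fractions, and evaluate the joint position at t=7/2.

Δ: Δ0=3, Δ1=-3/2, Δ2=1, Δ3=-1, Δ4=-2/3
row 1: diag=8, rhs=-27; c'=1/4, d'=-27/8
row 2: denom=6−2·1/4=11/2; d'=(15−2·-27/8)/(11/2)=87/22
row 3: denom=6−1·2/11=64/11; d'=(-12−1·87/22)/(64/11)=-351/128
row 4: denom=10−2·11/32=149/16; d'=(2−2·-351/128)/(149/16)=479/596
back: M4=479/596
back: M3=-351/128−11/32·479/596=-1799/596
back: M2=87/22−2/11·-1799/596=671/149
back: M1=-27/8−1/4·671/149=-5365/1192
M: M0=0, M1=-5365/1192, M2=671/149, M3=-1799/596, M4=479/596, M5=0
seg 0: a=-3, c=M0/2=0, d=(M1−M0)/(6·2)=-5365/14304, b=Δ0−h0·(2M0+M1)/6=16093/3576
seg 1: a=3, c=M1/2=-5365/2384, d=(M2−M1)/(6·2)=10733/14304, b=Δ1−h1·(2M1+M2)/6=-1/1788
seg 2: a=0, c=M2/2=671/298, d=(M3−M2)/(6·1)=-4483/3576, b=Δ2−h2·(2M2+M3)/6=7/3576
seg 3: a=1, c=M3/2=-1799/1192, d=(M4−M3)/(6·2)=1139/3576, b=Δ3−h3·(2M3+M4)/6=1331/1788
seg 4: a=-1, c=M4/2=479/1192, d=(M5−M4)/(6·3)=-479/10728, b=Δ4−h4·(2M4+M5)/6=-2629/1788
t_q=7/2 → seg 1, τ=3/2; S=3+-1/1788·τ+-5365/2384·τ²+10733/14304·τ³=17857/38144

  seg 0: a=-3 b=16093/3576 c=0 d=-5365/14304
  seg 1: a=3 b=-1/1788 c=-5365/2384 d=10733/14304
  seg 2: a=0 b=7/3576 c=671/298 d=-4483/3576
  seg 3: a=1 b=1331/1788 c=-1799/1192 d=1139/3576
  seg 4: a=-1 b=-2629/1788 c=479/1192 d=-479/10728
S(7/2) = 17857/38144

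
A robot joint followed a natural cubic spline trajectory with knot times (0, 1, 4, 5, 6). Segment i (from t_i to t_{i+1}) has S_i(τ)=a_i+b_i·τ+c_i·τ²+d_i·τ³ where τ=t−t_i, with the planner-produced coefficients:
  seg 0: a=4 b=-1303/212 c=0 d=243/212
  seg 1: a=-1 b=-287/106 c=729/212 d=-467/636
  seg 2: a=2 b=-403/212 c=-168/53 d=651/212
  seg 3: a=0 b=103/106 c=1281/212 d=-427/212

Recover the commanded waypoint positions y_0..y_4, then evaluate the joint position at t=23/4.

y_0 = S_0(0) = a_0 = 4
y_1 = S_1(0) = a_1 = -1
y_2 = S_2(0) = a_2 = 2
y_3 = S_3(0) = a_3 = 0
y_4 = S_3(1) = 5
t_q=23/4 is in segment 3 (τ=3/4); S_3(τ)=44475/13568

y_0=4 y_1=-1 y_2=2 y_3=0 y_4=5
S(23/4) = 44475/13568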